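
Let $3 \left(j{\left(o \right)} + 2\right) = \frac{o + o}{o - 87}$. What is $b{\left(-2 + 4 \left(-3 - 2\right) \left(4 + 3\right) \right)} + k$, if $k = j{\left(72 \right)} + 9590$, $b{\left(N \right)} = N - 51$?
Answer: $\frac{46959}{5} \approx 9391.8$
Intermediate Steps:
$j{\left(o \right)} = -2 + \frac{2 o}{3 \left(-87 + o\right)}$ ($j{\left(o \right)} = -2 + \frac{\left(o + o\right) \frac{1}{o - 87}}{3} = -2 + \frac{2 o \frac{1}{-87 + o}}{3} = -2 + \frac{2 o}{3 \left(-87 + o\right)}$)
$b{\left(N \right)} = -51 + N$ ($b{\left(N \right)} = N - 51 = -51 + N$)
$k = \frac{47924}{5}$ ($k = \frac{2 \left(261 - 144\right)}{3 \left(-87 + 72\right)} + 9590 = \frac{2 \left(261 - 144\right)}{3 \left(-15\right)} + 9590 = \frac{2}{3} \left(- \frac{1}{15}\right) 117 + 9590 = - \frac{26}{5} + 9590 = \frac{47924}{5} \approx 9584.8$)
$b{\left(-2 + 4 \left(-3 - 2\right) \left(4 + 3\right) \right)} + k = \left(-51 + \left(-2 + 4 \left(-3 - 2\right) \left(4 + 3\right)\right)\right) + \frac{47924}{5} = \left(-51 + \left(-2 + 4 \left(\left(-5\right) 7\right)\right)\right) + \frac{47924}{5} = \left(-51 + \left(-2 + 4 \left(-35\right)\right)\right) + \frac{47924}{5} = \left(-51 - 142\right) + \frac{47924}{5} = -193 + \frac{47924}{5} = \frac{46959}{5}$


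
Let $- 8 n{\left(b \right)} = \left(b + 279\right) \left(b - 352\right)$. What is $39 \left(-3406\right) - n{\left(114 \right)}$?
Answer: $- \frac{578103}{4} \approx -1.4453 \cdot 10^{5}$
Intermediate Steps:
$n{\left(b \right)} = - \frac{\left(-352 + b\right) \left(279 + b\right)}{8}$ ($n{\left(b \right)} = - \frac{\left(b + 279\right) \left(b - 352\right)}{8} = - \frac{\left(279 + b\right) \left(-352 + b\right)}{8} = - \frac{\left(-352 + b\right) \left(279 + b\right)}{8}$)
$39 \left(-3406\right) - n{\left(114 \right)} = 39 \left(-3406\right) - \left(12276 - \frac{114^{2}}{8} + \frac{73}{8} \cdot 114\right) = -132834 - \left(12276 - \frac{3249}{2} + \frac{4161}{4}\right) = -132834 - \frac{46767}{4} = - \frac{578103}{4}$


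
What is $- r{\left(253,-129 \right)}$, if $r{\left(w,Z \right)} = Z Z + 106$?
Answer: $-16747$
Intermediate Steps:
$r{\left(w,Z \right)} = 106 + Z^{2}$ ($r{\left(w,Z \right)} = Z^{2} + 106 = 106 + Z^{2}$)
$- r{\left(253,-129 \right)} = - (106 + \left(-129\right)^{2}) = - (106 + 16641) = \left(-1\right) 16747 = -16747$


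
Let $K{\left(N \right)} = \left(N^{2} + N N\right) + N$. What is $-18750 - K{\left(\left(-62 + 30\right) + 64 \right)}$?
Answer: $-20830$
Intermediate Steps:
$K{\left(N \right)} = N + 2 N^{2}$ ($K{\left(N \right)} = \left(N^{2} + N^{2}\right) + N = 2 N^{2} + N = N + 2 N^{2}$)
$-18750 - K{\left(\left(-62 + 30\right) + 64 \right)} = -18750 - \left(\left(-62 + 30\right) + 64\right) \left(1 + 2 \left(\left(-62 + 30\right) + 64\right)\right) = -18750 - \left(-32 + 64\right) \left(1 + 2 \left(-32 + 64\right)\right) = -18750 - 32 \left(1 + 2 \cdot 32\right) = -18750 - 32 \left(1 + 64\right) = -18750 - 32 \cdot 65 = -18750 - 2080 = -20830$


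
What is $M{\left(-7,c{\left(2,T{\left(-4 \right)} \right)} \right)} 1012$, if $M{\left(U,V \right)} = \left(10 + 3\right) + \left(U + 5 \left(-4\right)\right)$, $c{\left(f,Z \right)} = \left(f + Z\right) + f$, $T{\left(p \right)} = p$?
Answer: $-14168$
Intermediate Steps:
$c{\left(f,Z \right)} = Z + 2 f$ ($c{\left(f,Z \right)} = \left(Z + f\right) + f = Z + 2 f$)
$M{\left(U,V \right)} = -7 + U$ ($M{\left(U,V \right)} = 13 + \left(U - 20\right) = 13 + \left(-20 + U\right) = -7 + U$)
$M{\left(-7,c{\left(2,T{\left(-4 \right)} \right)} \right)} 1012 = \left(-7 - 7\right) 1012 = \left(-14\right) 1012 = -14168$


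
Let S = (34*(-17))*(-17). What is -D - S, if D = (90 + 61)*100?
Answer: -24926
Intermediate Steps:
D = 15100 (D = 151*100 = 15100)
S = 9826 (S = -578*(-17) = 9826)
-D - S = -1*15100 - 1*9826 = -15100 - 9826 = -24926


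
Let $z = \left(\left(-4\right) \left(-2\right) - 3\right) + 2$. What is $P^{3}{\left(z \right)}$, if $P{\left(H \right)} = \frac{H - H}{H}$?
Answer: $0$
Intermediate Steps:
$z = 7$ ($z = \left(8 - 3\right) + 2 = 5 + 2 = 7$)
$P{\left(H \right)} = 0$ ($P{\left(H \right)} = \frac{0}{H} = 0$)
$P^{3}{\left(z \right)} = 0^{3} = 0$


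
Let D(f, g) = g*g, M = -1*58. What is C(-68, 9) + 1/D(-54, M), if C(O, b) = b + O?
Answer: -198475/3364 ≈ -59.000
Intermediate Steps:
M = -58
D(f, g) = g**2
C(O, b) = O + b
C(-68, 9) + 1/D(-54, M) = (-68 + 9) + 1/((-58)**2) = -59 + 1/3364 = -198475/3364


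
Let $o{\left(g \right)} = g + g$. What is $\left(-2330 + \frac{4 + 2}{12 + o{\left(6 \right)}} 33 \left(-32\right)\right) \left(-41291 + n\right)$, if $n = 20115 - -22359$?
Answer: $-3068702$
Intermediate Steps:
$o{\left(g \right)} = 2 g$
$n = 42474$ ($n = 20115 + 22359 = 42474$)
$\left(-2330 + \frac{4 + 2}{12 + o{\left(6 \right)}} 33 \left(-32\right)\right) \left(-41291 + n\right) = \left(-2330 + \frac{4 + 2}{12 + 2 \cdot 6} \cdot 33 \left(-32\right)\right) \left(-41291 + 42474\right) = \left(-2330 + \frac{6}{12 + 12} \cdot 33 \left(-32\right)\right) 1183 = \left(-2330 + \frac{6}{24} \cdot 33 \left(-32\right)\right) 1183 = \left(-2330 + 6 \cdot \frac{1}{24} \cdot 33 \left(-32\right)\right) 1183 = \left(-2330 + \frac{1}{4} \cdot 33 \left(-32\right)\right) 1183 = \left(-2330 + \frac{33}{4} \left(-32\right)\right) 1183 = \left(-2330 - 264\right) 1183 = \left(-2594\right) 1183 = -3068702$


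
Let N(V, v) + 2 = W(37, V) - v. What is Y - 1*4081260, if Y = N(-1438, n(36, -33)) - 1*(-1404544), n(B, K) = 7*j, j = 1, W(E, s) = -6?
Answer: -2676731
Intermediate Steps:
n(B, K) = 7 (n(B, K) = 7*1 = 7)
N(V, v) = -8 - v (N(V, v) = -2 + (-6 - v) = -8 - v)
Y = 1404529 (Y = (-8 - 1*7) - 1*(-1404544) = (-8 - 7) + 1404544 = -15 + 1404544 = 1404529)
Y - 1*4081260 = 1404529 - 1*4081260 = 1404529 - 4081260 = -2676731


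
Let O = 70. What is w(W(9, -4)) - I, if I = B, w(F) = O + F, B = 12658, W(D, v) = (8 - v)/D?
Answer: -37760/3 ≈ -12587.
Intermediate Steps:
W(D, v) = (8 - v)/D
w(F) = 70 + F
I = 12658
w(W(9, -4)) - I = (70 + (8 - 1*(-4))/9) - 1*12658 = (70 + (8 + 4)/9) - 12658 = (70 + (⅑)*12) - 12658 = (70 + 4/3) - 12658 = 214/3 - 12658 = -37760/3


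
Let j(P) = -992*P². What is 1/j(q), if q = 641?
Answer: -1/407593952 ≈ -2.4534e-9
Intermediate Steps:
1/j(q) = 1/(-992*641²) = 1/(-992*410881) = 1/(-407593952) = -1/407593952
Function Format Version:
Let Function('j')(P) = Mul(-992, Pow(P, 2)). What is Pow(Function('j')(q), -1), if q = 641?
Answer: Rational(-1, 407593952) ≈ -2.4534e-9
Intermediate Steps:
Pow(Function('j')(q), -1) = Pow(Mul(-992, Pow(641, 2)), -1) = Pow(Mul(-992, 410881), -1) = Pow(-407593952, -1) = Rational(-1, 407593952)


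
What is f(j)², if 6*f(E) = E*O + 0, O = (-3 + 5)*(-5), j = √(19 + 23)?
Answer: 350/3 ≈ 116.67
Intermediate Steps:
j = √42 ≈ 6.4807
O = -10 (O = 2*(-5) = -10)
f(E) = -5*E/3 (f(E) = (E*(-10) + 0)/6 = (-10*E + 0)/6 = (-10*E)/6 = -5*E/3)
f(j)² = (-5*√42/3)² = 350/3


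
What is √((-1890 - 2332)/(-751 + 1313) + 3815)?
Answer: 4*√18790189/281 ≈ 61.705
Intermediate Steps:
√((-1890 - 2332)/(-751 + 1313) + 3815) = √(-4222/562 + 3815) = √(-4222*1/562 + 3815) = √(-2111/281 + 3815) = √(1069904/281) = 4*√18790189/281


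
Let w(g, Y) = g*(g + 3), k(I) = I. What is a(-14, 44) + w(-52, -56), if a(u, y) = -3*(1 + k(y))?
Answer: 2413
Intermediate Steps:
w(g, Y) = g*(3 + g)
a(u, y) = -3 - 3*y (a(u, y) = -3*(1 + y) = -3 - 3*y)
a(-14, 44) + w(-52, -56) = (-3 - 3*44) - 52*(3 - 52) = (-3 - 132) - 52*(-49) = -135 + 2548 = 2413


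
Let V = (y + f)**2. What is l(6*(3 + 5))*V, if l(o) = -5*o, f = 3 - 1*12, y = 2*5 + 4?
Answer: -6000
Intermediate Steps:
y = 14 (y = 10 + 4 = 14)
f = -9 (f = 3 - 12 = -9)
V = 25 (V = (14 - 9)**2 = 5**2 = 25)
l(6*(3 + 5))*V = -30*(3 + 5)*25 = -30*8*25 = -5*48*25 = -240*25 = -6000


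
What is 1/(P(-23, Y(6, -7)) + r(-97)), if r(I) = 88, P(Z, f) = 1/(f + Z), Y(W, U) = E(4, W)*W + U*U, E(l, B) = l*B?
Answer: 170/14961 ≈ 0.011363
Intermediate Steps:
E(l, B) = B*l
Y(W, U) = U² + 4*W² (Y(W, U) = (W*4)*W + U*U = (4*W)*W + U² = 4*W² + U² = U² + 4*W²)
P(Z, f) = 1/(Z + f)
1/(P(-23, Y(6, -7)) + r(-97)) = 1/(1/(-23 + ((-7)² + 4*6²)) + 88) = 1/(1/(-23 + (49 + 4*36)) + 88) = 1/(1/(-23 + (49 + 144)) + 88) = 1/(1/(-23 + 193) + 88) = 1/(1/170 + 88) = 1/(14961/170) = 170/14961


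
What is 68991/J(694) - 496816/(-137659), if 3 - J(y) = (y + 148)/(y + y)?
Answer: 6591904267262/228651599 ≈ 28829.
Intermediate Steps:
J(y) = 3 - (148 + y)/(2*y) (J(y) = 3 - (y + 148)/(y + y) = 3 - (148 + y)/(2*y))
68991/J(694) - 496816/(-137659) = 68991/(5/2 - 74/694) - 496816/(-137659) = 68991/(5/2 - 74*1/694) - 496816*(-1/137659) = 68991/(5/2 - 37/347) + 496816/137659 = 68991/(1661/694) + 496816/137659 = 68991*(694/1661) + 496816/137659 = 47879754/1661 + 496816/137659 = 6591904267262/228651599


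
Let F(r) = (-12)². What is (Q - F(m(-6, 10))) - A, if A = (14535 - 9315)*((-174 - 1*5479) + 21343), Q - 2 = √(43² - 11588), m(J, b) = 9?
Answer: -81901942 + I*√9739 ≈ -8.1902e+7 + 98.686*I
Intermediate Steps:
Q = 2 + I*√9739 (Q = 2 + √(43² - 11588) = 2 + √(1849 - 11588) = 2 + √(-9739) = 2 + I*√9739 ≈ 2.0 + 98.686*I)
F(r) = 144
A = 81901800 (A = 5220*((-174 - 5479) + 21343) = 5220*(-5653 + 21343) = 5220*15690 = 81901800)
(Q - F(m(-6, 10))) - A = ((2 + I*√9739) - 1*144) - 1*81901800 = ((2 + I*√9739) - 144) - 81901800 = (-142 + I*√9739) - 81901800 = -81901942 + I*√9739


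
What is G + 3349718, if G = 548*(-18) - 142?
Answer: 3339712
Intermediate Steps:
G = -10006 (G = -9864 - 142 = -10006)
G + 3349718 = -10006 + 3349718 = 3339712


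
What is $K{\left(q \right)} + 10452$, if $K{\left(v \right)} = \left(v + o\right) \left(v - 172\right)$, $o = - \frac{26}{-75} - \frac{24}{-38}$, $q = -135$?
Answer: $\frac{73525267}{1425} \approx 51597.0$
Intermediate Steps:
$o = \frac{1394}{1425}$ ($o = \left(-26\right) \left(- \frac{1}{75}\right) - - \frac{12}{19} = \frac{26}{75} + \frac{12}{19} = \frac{1394}{1425} \approx 0.97825$)
$K{\left(v \right)} = \left(-172 + v\right) \left(\frac{1394}{1425} + v\right)$ ($K{\left(v \right)} = \left(v + \frac{1394}{1425}\right) \left(v - 172\right) = \left(\frac{1394}{1425} + v\right) \left(-172 + v\right) = \left(-172 + v\right) \left(\frac{1394}{1425} + v\right)$)
$K{\left(q \right)} + 10452 = \left(- \frac{239768}{1425} + \left(-135\right)^{2} - - \frac{2193354}{95}\right) + 10452 = \left(- \frac{239768}{1425} + 18225 + \frac{2193354}{95}\right) + 10452 = \frac{58631167}{1425} + 10452 = \frac{73525267}{1425}$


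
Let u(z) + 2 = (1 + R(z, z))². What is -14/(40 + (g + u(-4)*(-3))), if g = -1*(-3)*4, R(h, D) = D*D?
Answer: 14/809 ≈ 0.017305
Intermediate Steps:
R(h, D) = D²
g = 12 (g = 3*4 = 12)
u(z) = -2 + (1 + z²)²
-14/(40 + (g + u(-4)*(-3))) = -14/(40 + (12 + (-2 + (1 + (-4)²)²)*(-3))) = -14/(40 + (12 + (-2 + (1 + 16)²)*(-3))) = -14/(40 + (12 + (-2 + 17²)*(-3))) = -14/(40 + (12 + (-2 + 289)*(-3))) = -14/(40 + (12 + 287*(-3))) = -14/(40 + (12 - 861)) = -14/(40 - 849) = -14/(-809) = -1/809*(-14) = 14/809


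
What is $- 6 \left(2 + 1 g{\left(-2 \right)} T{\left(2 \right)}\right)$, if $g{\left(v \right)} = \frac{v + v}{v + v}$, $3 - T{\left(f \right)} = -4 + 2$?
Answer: $-42$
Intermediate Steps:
$T{\left(f \right)} = 5$ ($T{\left(f \right)} = 3 - \left(-4 + 2\right) = 3 - -2 = 3 + 2 = 5$)
$g{\left(v \right)} = 1$ ($g{\left(v \right)} = \frac{2 v}{2 v} = 2 v \frac{1}{2 v} = 1$)
$- 6 \left(2 + 1 g{\left(-2 \right)} T{\left(2 \right)}\right) = - 6 \left(2 + 1 \cdot 1 \cdot 5\right) = - 6 \left(2 + 1 \cdot 5\right) = - 6 \left(2 + 5\right) = \left(-6\right) 7 = -42$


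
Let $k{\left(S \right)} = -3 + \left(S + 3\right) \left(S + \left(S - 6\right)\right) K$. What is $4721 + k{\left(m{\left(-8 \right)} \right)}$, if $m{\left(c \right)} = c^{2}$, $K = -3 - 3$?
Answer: $-44326$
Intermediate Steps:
$K = -6$
$k{\left(S \right)} = -3 - 6 \left(-6 + 2 S\right) \left(3 + S\right)$ ($k{\left(S \right)} = -3 + \left(S + 3\right) \left(S + \left(S - 6\right)\right) \left(-6\right) = -3 + \left(3 + S\right) \left(S + \left(S - 6\right)\right) \left(-6\right) = -3 + \left(3 + S\right) \left(S + \left(-6 + S\right)\right) \left(-6\right) = -3 + \left(3 + S\right) \left(-6 + 2 S\right) \left(-6\right) = -3 + \left(-6 + 2 S\right) \left(3 + S\right) \left(-6\right) = -3 - 6 \left(-6 + 2 S\right) \left(3 + S\right)$)
$4721 + k{\left(m{\left(-8 \right)} \right)} = 4721 + \left(105 - 12 \left(\left(-8\right)^{2}\right)^{2}\right) = 4721 + \left(105 - 12 \cdot 64^{2}\right) = 4721 + \left(105 - 49152\right) = 4721 - 49047 = -44326$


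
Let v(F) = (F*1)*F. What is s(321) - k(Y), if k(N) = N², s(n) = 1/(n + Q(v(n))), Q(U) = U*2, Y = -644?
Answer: -85602754607/206403 ≈ -4.1474e+5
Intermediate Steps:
v(F) = F² (v(F) = F*F = F²)
Q(U) = 2*U
s(n) = 1/(n + 2*n²)
s(321) - k(Y) = 1/(321*(1 + 2*321)) - 1*(-644)² = 1/(321*(1 + 642)) - 1*414736 = (1/321)/643 - 414736 = (1/321)*(1/643) - 414736 = 1/206403 - 414736 = -85602754607/206403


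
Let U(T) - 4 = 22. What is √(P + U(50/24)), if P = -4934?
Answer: 2*I*√1227 ≈ 70.057*I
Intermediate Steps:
U(T) = 26 (U(T) = 4 + 22 = 26)
√(P + U(50/24)) = √(-4934 + 26) = √(-4908) = 2*I*√1227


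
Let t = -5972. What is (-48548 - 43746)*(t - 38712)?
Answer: 4124065096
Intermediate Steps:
(-48548 - 43746)*(t - 38712) = (-48548 - 43746)*(-5972 - 38712) = -92294*(-44684) = 4124065096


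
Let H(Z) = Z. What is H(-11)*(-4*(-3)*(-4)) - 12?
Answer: 516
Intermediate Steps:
H(-11)*(-4*(-3)*(-4)) - 12 = -11*(-4*(-3))*(-4) - 12 = -132*(-4) - 12 = -11*(-48) - 12 = 528 - 12 = 516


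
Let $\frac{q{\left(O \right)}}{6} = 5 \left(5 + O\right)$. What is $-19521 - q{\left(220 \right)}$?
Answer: $-26271$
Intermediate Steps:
$q{\left(O \right)} = 150 + 30 O$ ($q{\left(O \right)} = 6 \cdot 5 \left(5 + O\right) = 6 \left(25 + 5 O\right) = 150 + 30 O$)
$-19521 - q{\left(220 \right)} = -19521 - \left(150 + 30 \cdot 220\right) = -19521 - \left(150 + 6600\right) = -19521 - 6750 = -26271$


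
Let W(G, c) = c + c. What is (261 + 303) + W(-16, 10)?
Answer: 584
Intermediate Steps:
W(G, c) = 2*c
(261 + 303) + W(-16, 10) = (261 + 303) + 2*10 = 564 + 20 = 584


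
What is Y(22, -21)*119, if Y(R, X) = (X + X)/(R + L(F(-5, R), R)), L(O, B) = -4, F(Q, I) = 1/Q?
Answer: -833/3 ≈ -277.67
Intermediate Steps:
Y(R, X) = 2*X/(-4 + R) (Y(R, X) = (X + X)/(R - 4) = (2*X)/(-4 + R) = 2*X/(-4 + R))
Y(22, -21)*119 = (2*(-21)/(-4 + 22))*119 = (2*(-21)/18)*119 = (2*(-21)*(1/18))*119 = -7/3*119 = -833/3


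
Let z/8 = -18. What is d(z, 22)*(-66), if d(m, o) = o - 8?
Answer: -924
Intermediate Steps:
z = -144 (z = 8*(-18) = -144)
d(m, o) = -8 + o
d(z, 22)*(-66) = (-8 + 22)*(-66) = 14*(-66) = -924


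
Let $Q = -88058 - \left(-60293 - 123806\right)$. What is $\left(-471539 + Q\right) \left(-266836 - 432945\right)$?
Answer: $262766365938$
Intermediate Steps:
$Q = 96041$ ($Q = -88058 - -184099 = -88058 + 184099 = 96041$)
$\left(-471539 + Q\right) \left(-266836 - 432945\right) = \left(-471539 + 96041\right) \left(-266836 - 432945\right) = \left(-375498\right) \left(-699781\right) = 262766365938$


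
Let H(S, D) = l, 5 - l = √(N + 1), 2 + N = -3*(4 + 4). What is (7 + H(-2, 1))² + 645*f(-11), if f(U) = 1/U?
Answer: 664/11 - 120*I ≈ 60.364 - 120.0*I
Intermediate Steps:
N = -26 (N = -2 - 3*(4 + 4) = -2 - 3*8 = -2 - 24 = -26)
l = 5 - 5*I (l = 5 - √(-26 + 1) = 5 - √(-25) = 5 - 5*I ≈ 5.0 - 5.0*I)
H(S, D) = 5 - 5*I
(7 + H(-2, 1))² + 645*f(-11) = (7 + (5 - 5*I))² + 645/(-11) = (12 - 5*I)² + 645*(-1/11) = (12 - 5*I)² - 645/11 = -645/11 + (12 - 5*I)²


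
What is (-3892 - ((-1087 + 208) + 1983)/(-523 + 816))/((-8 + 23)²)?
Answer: -228292/13185 ≈ -17.315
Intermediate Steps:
(-3892 - ((-1087 + 208) + 1983)/(-523 + 816))/((-8 + 23)²) = (-3892 - (-879 + 1983)/293)/(15²) = (-3892 - 1104/293)/225 = (-3892 - 1*1104/293)*(1/225) = (-3892 - 1104/293)*(1/225) = -1141460/293*1/225 = -228292/13185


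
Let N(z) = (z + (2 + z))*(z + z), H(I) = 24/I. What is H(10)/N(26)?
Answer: 1/1170 ≈ 0.00085470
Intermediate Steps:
N(z) = 2*z*(2 + 2*z) (N(z) = (2 + 2*z)*(2*z) = 2*z*(2 + 2*z))
H(10)/N(26) = (24/10)/((4*26*(1 + 26))) = (24*(1/10))/((4*26*27)) = (12/5)/2808 = (12/5)*(1/2808) = 1/1170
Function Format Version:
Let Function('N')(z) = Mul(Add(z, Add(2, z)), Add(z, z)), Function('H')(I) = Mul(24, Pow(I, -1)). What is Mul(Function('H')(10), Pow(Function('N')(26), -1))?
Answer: Rational(1, 1170) ≈ 0.00085470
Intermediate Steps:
Function('N')(z) = Mul(2, z, Add(2, Mul(2, z))) (Function('N')(z) = Mul(Add(2, Mul(2, z)), Mul(2, z)) = Mul(2, z, Add(2, Mul(2, z))))
Mul(Function('H')(10), Pow(Function('N')(26), -1)) = Mul(Mul(24, Pow(10, -1)), Pow(Mul(4, 26, Add(1, 26)), -1)) = Mul(Mul(24, Rational(1, 10)), Pow(Mul(4, 26, 27), -1)) = Mul(Rational(12, 5), Pow(2808, -1)) = Mul(Rational(12, 5), Rational(1, 2808)) = Rational(1, 1170)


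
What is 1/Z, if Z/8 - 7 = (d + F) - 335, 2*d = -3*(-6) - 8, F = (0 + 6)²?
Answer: -1/2296 ≈ -0.00043554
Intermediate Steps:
F = 36 (F = 6² = 36)
d = 5 (d = (-3*(-6) - 8)/2 = (18 - 8)/2 = (½)*10 = 5)
Z = -2296 (Z = 56 + 8*((5 + 36) - 335) = 56 + 8*(41 - 335) = 56 + 8*(-294) = 56 - 2352 = -2296)
1/Z = 1/(-2296) = -1/2296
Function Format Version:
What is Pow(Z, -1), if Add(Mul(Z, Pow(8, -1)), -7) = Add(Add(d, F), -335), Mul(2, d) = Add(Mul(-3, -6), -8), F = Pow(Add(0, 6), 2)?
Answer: Rational(-1, 2296) ≈ -0.00043554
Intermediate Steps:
F = 36 (F = Pow(6, 2) = 36)
d = 5 (d = Mul(Rational(1, 2), Add(Mul(-3, -6), -8)) = Mul(Rational(1, 2), Add(18, -8)) = Mul(Rational(1, 2), 10) = 5)
Z = -2296 (Z = Add(56, Mul(8, Add(Add(5, 36), -335))) = Add(56, Mul(8, Add(41, -335))) = Add(56, Mul(8, -294)) = Add(56, -2352) = -2296)
Pow(Z, -1) = Pow(-2296, -1) = Rational(-1, 2296)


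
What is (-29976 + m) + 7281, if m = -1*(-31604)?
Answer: 8909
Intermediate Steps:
m = 31604
(-29976 + m) + 7281 = (-29976 + 31604) + 7281 = 1628 + 7281 = 8909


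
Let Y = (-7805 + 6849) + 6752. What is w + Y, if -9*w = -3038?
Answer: 55202/9 ≈ 6133.6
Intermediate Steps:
w = 3038/9 (w = -⅑*(-3038) = 3038/9 ≈ 337.56)
Y = 5796 (Y = -956 + 6752 = 5796)
w + Y = 3038/9 + 5796 = 55202/9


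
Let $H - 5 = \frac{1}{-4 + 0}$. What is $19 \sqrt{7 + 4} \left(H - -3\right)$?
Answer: $\frac{589 \sqrt{11}}{4} \approx 488.37$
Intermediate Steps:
$H = \frac{19}{4}$ ($H = 5 + \frac{1}{-4 + 0} = 5 + \frac{1}{-4} = 5 - \frac{1}{4} = \frac{19}{4} \approx 4.75$)
$19 \sqrt{7 + 4} \left(H - -3\right) = 19 \sqrt{7 + 4} \left(\frac{19}{4} - -3\right) = 19 \sqrt{11} \left(\frac{19}{4} + 3\right) = 19 \sqrt{11} \cdot \frac{31}{4} = \frac{589 \sqrt{11}}{4}$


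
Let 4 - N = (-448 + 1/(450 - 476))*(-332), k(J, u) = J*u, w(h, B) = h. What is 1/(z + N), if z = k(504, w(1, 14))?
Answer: -13/1927130 ≈ -6.7458e-6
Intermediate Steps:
N = -1933682/13 (N = 4 - (-448 + 1/(450 - 476))*(-332) = 4 - (-448 + 1/(-26))*(-332) = 4 - (-448 - 1/26)*(-332) = 4 - (-11649)*(-332)/26 = 4 - 1*1933734/13 = 4 - 1933734/13 = -1933682/13 ≈ -1.4874e+5)
z = 504 (z = 504*1 = 504)
1/(z + N) = 1/(504 - 1933682/13) = 1/(-1927130/13) = -13/1927130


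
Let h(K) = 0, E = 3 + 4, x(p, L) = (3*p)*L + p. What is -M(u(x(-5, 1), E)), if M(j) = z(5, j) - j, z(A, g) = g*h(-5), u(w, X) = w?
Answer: -20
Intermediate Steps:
x(p, L) = p + 3*L*p (x(p, L) = 3*L*p + p = p + 3*L*p)
E = 7
z(A, g) = 0 (z(A, g) = g*0 = 0)
M(j) = -j (M(j) = 0 - j = -j)
-M(u(x(-5, 1), E)) = -(-1)*(-5*(1 + 3*1)) = -(-1)*(-5*(1 + 3)) = -(-1)*(-5*4) = -(-1)*(-20) = -1*20 = -20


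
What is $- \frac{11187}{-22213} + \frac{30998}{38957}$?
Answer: $\frac{1124370533}{865351841} \approx 1.2993$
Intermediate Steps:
$- \frac{11187}{-22213} + \frac{30998}{38957} = \left(-11187\right) \left(- \frac{1}{22213}\right) + 30998 \cdot \frac{1}{38957} = \frac{11187}{22213} + \frac{30998}{38957} = \frac{1124370533}{865351841}$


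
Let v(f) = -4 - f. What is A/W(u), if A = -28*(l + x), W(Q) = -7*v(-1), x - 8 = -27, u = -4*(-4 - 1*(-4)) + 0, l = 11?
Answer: 32/3 ≈ 10.667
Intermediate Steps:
u = 0 (u = -4*(-4 + 4) + 0 = -4*0 + 0 = 0 + 0 = 0)
x = -19 (x = 8 - 27 = -19)
W(Q) = 21 (W(Q) = -7*(-4 - 1*(-1)) = -7*(-4 + 1) = -7*(-3) = 21)
A = 224 (A = -28*(11 - 19) = -28*(-8) = 224)
A/W(u) = 224/21 = 224*(1/21) = 32/3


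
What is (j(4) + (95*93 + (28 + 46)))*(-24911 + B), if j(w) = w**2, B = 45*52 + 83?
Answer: -200705400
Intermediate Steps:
B = 2423 (B = 2340 + 83 = 2423)
(j(4) + (95*93 + (28 + 46)))*(-24911 + B) = (4**2 + (95*93 + (28 + 46)))*(-24911 + 2423) = (16 + (8835 + 74))*(-22488) = (16 + 8909)*(-22488) = 8925*(-22488) = -200705400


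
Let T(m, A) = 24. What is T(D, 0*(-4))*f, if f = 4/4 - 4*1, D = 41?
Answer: -72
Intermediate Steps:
f = -3 (f = 4*(¼) - 4 = 1 - 4 = -3)
T(D, 0*(-4))*f = 24*(-3) = -72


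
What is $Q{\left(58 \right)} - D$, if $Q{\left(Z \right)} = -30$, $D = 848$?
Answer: $-878$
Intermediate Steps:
$Q{\left(58 \right)} - D = -30 - 848 = -878$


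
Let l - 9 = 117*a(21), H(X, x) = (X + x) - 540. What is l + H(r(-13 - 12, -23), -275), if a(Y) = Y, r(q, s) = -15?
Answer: 1636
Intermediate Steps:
H(X, x) = -540 + X + x
l = 2466 (l = 9 + 117*21 = 9 + 2457 = 2466)
l + H(r(-13 - 12, -23), -275) = 2466 + (-540 - 15 - 275) = 2466 - 830 = 1636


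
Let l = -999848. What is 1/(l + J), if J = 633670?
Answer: -1/366178 ≈ -2.7309e-6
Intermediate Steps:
1/(l + J) = 1/(-999848 + 633670) = 1/(-366178) = -1/366178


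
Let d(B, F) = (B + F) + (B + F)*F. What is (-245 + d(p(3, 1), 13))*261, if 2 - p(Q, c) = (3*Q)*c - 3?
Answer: -31059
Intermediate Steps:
p(Q, c) = 5 - 3*Q*c (p(Q, c) = 2 - ((3*Q)*c - 3) = 2 - (3*Q*c - 3) = 2 - (-3 + 3*Q*c) = 2 + (3 - 3*Q*c) = 5 - 3*Q*c)
d(B, F) = B + F + F*(B + F) (d(B, F) = (B + F) + F*(B + F) = B + F + F*(B + F))
(-245 + d(p(3, 1), 13))*261 = (-245 + ((5 - 3*3*1) + 13 + 13² + (5 - 3*3*1)*13))*261 = (-245 + ((5 - 9) + 13 + 169 + (5 - 9)*13))*261 = (-245 + (-4 + 13 + 169 - 4*13))*261 = (-245 + (-4 + 13 + 169 - 52))*261 = (-245 + 126)*261 = -119*261 = -31059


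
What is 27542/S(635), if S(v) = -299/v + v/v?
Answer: 8744585/168 ≈ 52051.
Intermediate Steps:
S(v) = 1 - 299/v (S(v) = -299/v + 1 = 1 - 299/v)
27542/S(635) = 27542/(((-299 + 635)/635)) = 27542/(((1/635)*336)) = 27542/(336/635) = 27542*(635/336) = 8744585/168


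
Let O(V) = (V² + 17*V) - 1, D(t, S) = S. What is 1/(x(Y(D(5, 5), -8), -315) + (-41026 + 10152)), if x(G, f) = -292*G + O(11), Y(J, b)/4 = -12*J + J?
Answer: 1/33673 ≈ 2.9697e-5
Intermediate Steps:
O(V) = -1 + V² + 17*V
Y(J, b) = -44*J (Y(J, b) = 4*(-12*J + J) = 4*(-11*J) = -44*J)
x(G, f) = 307 - 292*G (x(G, f) = -292*G + (-1 + 11² + 17*11) = -292*G + (-1 + 121 + 187) = -292*G + 307 = 307 - 292*G)
1/(x(Y(D(5, 5), -8), -315) + (-41026 + 10152)) = 1/((307 - (-12848)*5) + (-41026 + 10152)) = 1/((307 - 292*(-220)) - 30874) = 1/((307 + 64240) - 30874) = 1/(64547 - 30874) = 1/33673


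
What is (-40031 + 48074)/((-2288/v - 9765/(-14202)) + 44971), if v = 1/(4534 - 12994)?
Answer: 12691854/30615490763 ≈ 0.00041456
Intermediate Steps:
v = -1/8460 (v = 1/(-8460) = -1/8460 ≈ -0.00011820)
(-40031 + 48074)/((-2288/v - 9765/(-14202)) + 44971) = (-40031 + 48074)/((-2288/(-1/8460) - 9765/(-14202)) + 44971) = 8043/((-2288*(-8460) - 9765*(-1/14202)) + 44971) = 8043/((19356480 + 1085/1578) + 44971) = 8043/(30544526525/1578 + 44971) = 8043/(30615490763/1578) = 8043*(1578/30615490763) = 12691854/30615490763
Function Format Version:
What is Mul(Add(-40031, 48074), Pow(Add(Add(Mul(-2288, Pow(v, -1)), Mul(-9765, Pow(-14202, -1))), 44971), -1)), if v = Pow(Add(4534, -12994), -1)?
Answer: Rational(12691854, 30615490763) ≈ 0.00041456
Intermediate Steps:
v = Rational(-1, 8460) (v = Pow(-8460, -1) = Rational(-1, 8460) ≈ -0.00011820)
Mul(Add(-40031, 48074), Pow(Add(Add(Mul(-2288, Pow(v, -1)), Mul(-9765, Pow(-14202, -1))), 44971), -1)) = Mul(Add(-40031, 48074), Pow(Add(Add(Mul(-2288, Pow(Rational(-1, 8460), -1)), Mul(-9765, Pow(-14202, -1))), 44971), -1)) = Mul(8043, Pow(Add(Add(Mul(-2288, -8460), Mul(-9765, Rational(-1, 14202))), 44971), -1)) = Mul(8043, Pow(Add(Add(19356480, Rational(1085, 1578)), 44971), -1)) = Mul(8043, Pow(Add(Rational(30544526525, 1578), 44971), -1)) = Mul(8043, Pow(Rational(30615490763, 1578), -1)) = Mul(8043, Rational(1578, 30615490763)) = Rational(12691854, 30615490763)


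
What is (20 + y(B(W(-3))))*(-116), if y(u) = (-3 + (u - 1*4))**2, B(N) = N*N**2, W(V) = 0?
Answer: -8004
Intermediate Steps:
B(N) = N**3
y(u) = (-7 + u)**2 (y(u) = (-3 + (u - 4))**2 = (-3 + (-4 + u))**2 = (-7 + u)**2)
(20 + y(B(W(-3))))*(-116) = (20 + (-7 + 0**3)**2)*(-116) = (20 + (-7 + 0)**2)*(-116) = (20 + (-7)**2)*(-116) = (20 + 49)*(-116) = 69*(-116) = -8004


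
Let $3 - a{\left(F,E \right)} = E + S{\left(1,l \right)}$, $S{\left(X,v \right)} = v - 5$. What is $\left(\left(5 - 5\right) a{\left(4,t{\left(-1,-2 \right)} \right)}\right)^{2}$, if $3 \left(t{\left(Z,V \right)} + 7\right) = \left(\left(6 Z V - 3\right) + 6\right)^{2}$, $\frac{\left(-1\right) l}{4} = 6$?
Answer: $0$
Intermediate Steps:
$l = -24$ ($l = \left(-4\right) 6 = -24$)
$S{\left(X,v \right)} = -5 + v$ ($S{\left(X,v \right)} = v - 5 = -5 + v$)
$t{\left(Z,V \right)} = -7 + \frac{\left(3 + 6 V Z\right)^{2}}{3}$ ($t{\left(Z,V \right)} = -7 + \frac{\left(\left(6 Z V - 3\right) + 6\right)^{2}}{3} = -7 + \frac{\left(\left(6 V Z - 3\right) + 6\right)^{2}}{3} = -7 + \frac{\left(\left(-3 + 6 V Z\right) + 6\right)^{2}}{3} = -7 + \frac{\left(3 + 6 V Z\right)^{2}}{3}$)
$a{\left(F,E \right)} = 32 - E$ ($a{\left(F,E \right)} = 3 - \left(E - 29\right) = 3 - \left(-29 + E\right) = 32 - E$)
$\left(\left(5 - 5\right) a{\left(4,t{\left(-1,-2 \right)} \right)}\right)^{2} = \left(\left(5 - 5\right) \left(32 - \left(-7 + 3 \left(1 + 2 \left(-2\right) \left(-1\right)\right)^{2}\right)\right)\right)^{2} = \left(0 \left(32 - \left(-7 + 3 \left(1 + 4\right)^{2}\right)\right)\right)^{2} = \left(0 \left(32 - \left(-7 + 3 \cdot 5^{2}\right)\right)\right)^{2} = \left(0 \left(32 - \left(-7 + 3 \cdot 25\right)\right)\right)^{2} = \left(0 \left(32 - \left(-7 + 75\right)\right)\right)^{2} = \left(0 \left(32 - 68\right)\right)^{2} = \left(0 \left(-36\right)\right)^{2} = 0^{2} = 0$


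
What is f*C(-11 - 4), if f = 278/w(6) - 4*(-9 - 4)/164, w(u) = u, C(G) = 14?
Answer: 80332/123 ≈ 653.11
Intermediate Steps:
f = 5738/123 (f = 278/6 - 4*(-9 - 4)/164 = 278*(⅙) - 4*(-13)*(1/164) = 139/3 + 52*(1/164) = 139/3 + 13/41 = 5738/123 ≈ 46.650)
f*C(-11 - 4) = (5738/123)*14 = 80332/123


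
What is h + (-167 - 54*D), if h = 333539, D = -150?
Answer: 341472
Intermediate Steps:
h + (-167 - 54*D) = 333539 + (-167 - 54*(-150)) = 333539 + (-167 + 8100) = 333539 + 7933 = 341472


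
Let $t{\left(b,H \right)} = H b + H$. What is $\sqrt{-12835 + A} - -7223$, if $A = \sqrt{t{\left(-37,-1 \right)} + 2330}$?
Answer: $7223 + \sqrt{-12835 + 13 \sqrt{14}} \approx 7223.0 + 113.08 i$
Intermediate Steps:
$t{\left(b,H \right)} = H + H b$
$A = 13 \sqrt{14}$ ($A = \sqrt{- (1 - 37) + 2330} = \sqrt{\left(-1\right) \left(-36\right) + 2330} = \sqrt{36 + 2330} = \sqrt{2366} = 13 \sqrt{14} \approx 48.642$)
$\sqrt{-12835 + A} - -7223 = \sqrt{-12835 + 13 \sqrt{14}} - -7223 = \sqrt{-12835 + 13 \sqrt{14}} + 7223 = 7223 + \sqrt{-12835 + 13 \sqrt{14}}$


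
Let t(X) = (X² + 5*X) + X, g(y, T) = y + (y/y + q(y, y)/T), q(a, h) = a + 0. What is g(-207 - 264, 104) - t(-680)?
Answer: -47714631/104 ≈ -4.5879e+5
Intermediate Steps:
q(a, h) = a
g(y, T) = 1 + y + y/T (g(y, T) = y + (y/y + y/T) = y + (1 + y/T) = 1 + y + y/T)
t(X) = X² + 6*X
g(-207 - 264, 104) - t(-680) = (1 + (-207 - 264) + (-207 - 264)/104) - (-680)*(6 - 680) = (1 - 471 - 471*1/104) - (-680)*(-674) = (1 - 471 - 471/104) - 1*458320 = -49351/104 - 458320 = -47714631/104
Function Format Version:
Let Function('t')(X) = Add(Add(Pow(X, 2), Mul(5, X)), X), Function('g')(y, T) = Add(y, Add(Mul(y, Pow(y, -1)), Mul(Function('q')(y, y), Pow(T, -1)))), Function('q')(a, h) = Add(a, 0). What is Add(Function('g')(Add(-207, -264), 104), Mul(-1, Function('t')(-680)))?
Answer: Rational(-47714631, 104) ≈ -4.5879e+5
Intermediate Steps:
Function('q')(a, h) = a
Function('g')(y, T) = Add(1, y, Mul(y, Pow(T, -1))) (Function('g')(y, T) = Add(y, Add(Mul(y, Pow(y, -1)), Mul(y, Pow(T, -1)))) = Add(y, Add(1, Mul(y, Pow(T, -1)))) = Add(1, y, Mul(y, Pow(T, -1))))
Function('t')(X) = Add(Pow(X, 2), Mul(6, X))
Add(Function('g')(Add(-207, -264), 104), Mul(-1, Function('t')(-680))) = Add(Add(1, Add(-207, -264), Mul(Add(-207, -264), Pow(104, -1))), Mul(-1, Mul(-680, Add(6, -680)))) = Add(Add(1, -471, Mul(-471, Rational(1, 104))), Mul(-1, Mul(-680, -674))) = Add(Add(1, -471, Rational(-471, 104)), Mul(-1, 458320)) = Add(Rational(-49351, 104), -458320) = Rational(-47714631, 104)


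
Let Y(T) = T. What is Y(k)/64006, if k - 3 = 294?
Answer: 297/64006 ≈ 0.0046402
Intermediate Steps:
k = 297 (k = 3 + 294 = 297)
Y(k)/64006 = 297/64006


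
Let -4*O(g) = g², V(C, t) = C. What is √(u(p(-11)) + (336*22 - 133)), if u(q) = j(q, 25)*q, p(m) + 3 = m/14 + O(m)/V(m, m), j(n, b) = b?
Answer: 3*√157521/14 ≈ 85.048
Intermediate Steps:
O(g) = -g²/4
p(m) = -3 - 5*m/28 (p(m) = -3 + (m/14 + (-m²/4)/m) = -3 + (m*(1/14) - m/4) = -3 + (m/14 - m/4) = -3 - 5*m/28)
u(q) = 25*q
√(u(p(-11)) + (336*22 - 133)) = √(25*(-3 - 5/28*(-11)) + (336*22 - 133)) = √(25*(-3 + 55/28) + (7392 - 133)) = √(25*(-29/28) + 7259) = √(-725/28 + 7259) = √(202527/28) = 3*√157521/14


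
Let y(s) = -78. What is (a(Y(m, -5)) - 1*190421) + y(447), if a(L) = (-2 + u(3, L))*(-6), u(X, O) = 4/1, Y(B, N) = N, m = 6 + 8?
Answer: -190511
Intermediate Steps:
m = 14
u(X, O) = 4 (u(X, O) = 4*1 = 4)
a(L) = -12 (a(L) = (-2 + 4)*(-6) = 2*(-6) = -12)
(a(Y(m, -5)) - 1*190421) + y(447) = (-12 - 1*190421) - 78 = (-12 - 190421) - 78 = -190433 - 78 = -190511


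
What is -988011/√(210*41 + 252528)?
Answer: -329337*√261138/87046 ≈ -1933.4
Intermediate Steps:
-988011/√(210*41 + 252528) = -988011/√(8610 + 252528) = -988011*√261138/261138 = -329337*√261138/87046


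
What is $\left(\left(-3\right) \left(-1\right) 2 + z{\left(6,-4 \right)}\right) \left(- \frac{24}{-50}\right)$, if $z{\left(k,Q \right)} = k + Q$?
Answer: $\frac{96}{25} \approx 3.84$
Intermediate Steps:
$z{\left(k,Q \right)} = Q + k$
$\left(\left(-3\right) \left(-1\right) 2 + z{\left(6,-4 \right)}\right) \left(- \frac{24}{-50}\right) = \left(\left(-3\right) \left(-1\right) 2 + \left(-4 + 6\right)\right) \left(- \frac{24}{-50}\right) = \left(3 \cdot 2 + 2\right) \left(\left(-24\right) \left(- \frac{1}{50}\right)\right) = \left(6 + 2\right) \frac{12}{25} = 8 \cdot \frac{12}{25} = \frac{96}{25}$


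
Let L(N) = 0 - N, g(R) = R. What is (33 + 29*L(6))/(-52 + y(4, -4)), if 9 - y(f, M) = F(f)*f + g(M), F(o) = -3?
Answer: 47/9 ≈ 5.2222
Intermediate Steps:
L(N) = -N
y(f, M) = 9 - M + 3*f (y(f, M) = 9 - (-3*f + M) = 9 - (M - 3*f) = 9 + (-M + 3*f) = 9 - M + 3*f)
(33 + 29*L(6))/(-52 + y(4, -4)) = (33 + 29*(-1*6))/(-52 + (9 - 1*(-4) + 3*4)) = (33 + 29*(-6))/(-52 + (9 + 4 + 12)) = (33 - 174)/(-52 + 25) = -141/(-27) = -141*(-1/27) = 47/9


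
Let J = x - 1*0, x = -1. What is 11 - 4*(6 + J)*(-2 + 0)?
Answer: 51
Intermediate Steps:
J = -1 (J = -1 - 1*0 = -1 + 0 = -1)
11 - 4*(6 + J)*(-2 + 0) = 11 - 4*(6 - 1)*(-2 + 0) = 11 - 20*(-2) = 11 - 4*(-10) = 11 + 40 = 51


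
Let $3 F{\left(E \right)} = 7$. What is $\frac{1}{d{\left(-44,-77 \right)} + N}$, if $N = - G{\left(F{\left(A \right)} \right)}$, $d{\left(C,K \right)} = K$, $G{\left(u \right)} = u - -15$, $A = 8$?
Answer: $- \frac{3}{283} \approx -0.010601$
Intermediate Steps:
$F{\left(E \right)} = \frac{7}{3}$ ($F{\left(E \right)} = \frac{1}{3} \cdot 7 = \frac{7}{3}$)
$G{\left(u \right)} = 15 + u$ ($G{\left(u \right)} = u + 15 = 15 + u$)
$N = - \frac{52}{3}$ ($N = - (15 + \frac{7}{3}) = \left(-1\right) \frac{52}{3} = - \frac{52}{3} \approx -17.333$)
$\frac{1}{d{\left(-44,-77 \right)} + N} = \frac{1}{-77 - \frac{52}{3}} = \frac{1}{- \frac{283}{3}} = - \frac{3}{283}$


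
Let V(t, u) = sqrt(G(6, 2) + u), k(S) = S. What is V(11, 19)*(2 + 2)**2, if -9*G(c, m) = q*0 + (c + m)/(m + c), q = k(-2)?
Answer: 16*sqrt(170)/3 ≈ 69.538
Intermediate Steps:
q = -2
G(c, m) = -1/9 (G(c, m) = -(-2*0 + (c + m)/(m + c))/9 = -(0 + (c + m)/(c + m))/9 = -(0 + 1)/9 = -1/9*1 = -1/9)
V(t, u) = sqrt(-1/9 + u)
V(11, 19)*(2 + 2)**2 = (sqrt(-1 + 9*19)/3)*(2 + 2)**2 = (sqrt(-1 + 171)/3)*4**2 = (sqrt(170)/3)*16 = 16*sqrt(170)/3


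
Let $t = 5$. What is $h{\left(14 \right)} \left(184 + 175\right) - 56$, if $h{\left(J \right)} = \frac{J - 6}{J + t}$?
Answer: $\frac{1808}{19} \approx 95.158$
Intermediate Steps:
$h{\left(J \right)} = \frac{-6 + J}{5 + J}$ ($h{\left(J \right)} = \frac{J - 6}{J + 5} = \frac{-6 + J}{5 + J}$)
$h{\left(14 \right)} \left(184 + 175\right) - 56 = \frac{-6 + 14}{5 + 14} \left(184 + 175\right) - 56 = \frac{1}{19} \cdot 8 \cdot 359 - 56 = \frac{8}{19} \cdot 359 - 56 = \frac{2872}{19} - 56 = \frac{1808}{19}$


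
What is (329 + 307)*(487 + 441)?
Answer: 590208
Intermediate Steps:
(329 + 307)*(487 + 441) = 636*928 = 590208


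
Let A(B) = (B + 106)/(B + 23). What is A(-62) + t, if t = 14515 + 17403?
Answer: 1244758/39 ≈ 31917.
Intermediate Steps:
t = 31918
A(B) = (106 + B)/(23 + B)
A(-62) + t = (106 - 62)/(23 - 62) + 31918 = 44/(-39) + 31918 = -1/39*44 + 31918 = -44/39 + 31918 = 1244758/39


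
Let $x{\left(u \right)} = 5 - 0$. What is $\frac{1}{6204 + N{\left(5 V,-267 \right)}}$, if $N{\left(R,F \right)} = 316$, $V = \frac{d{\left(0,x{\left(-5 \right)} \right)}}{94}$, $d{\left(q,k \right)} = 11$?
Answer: $\frac{1}{6520} \approx 0.00015337$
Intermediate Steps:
$x{\left(u \right)} = 5$ ($x{\left(u \right)} = 5 + 0 = 5$)
$V = \frac{11}{94} \approx 0.11702$
$\frac{1}{6204 + N{\left(5 V,-267 \right)}} = \frac{1}{6204 + 316} = \frac{1}{6520}$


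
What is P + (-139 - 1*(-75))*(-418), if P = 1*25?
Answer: 26777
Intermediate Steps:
P = 25
P + (-139 - 1*(-75))*(-418) = 25 + (-139 - 1*(-75))*(-418) = 25 + (-139 + 75)*(-418) = 25 - 64*(-418) = 25 + 26752 = 26777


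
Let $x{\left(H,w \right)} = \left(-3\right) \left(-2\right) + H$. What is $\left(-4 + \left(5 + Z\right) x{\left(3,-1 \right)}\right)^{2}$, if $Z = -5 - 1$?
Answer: $169$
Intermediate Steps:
$Z = -6$
$x{\left(H,w \right)} = 6 + H$
$\left(-4 + \left(5 + Z\right) x{\left(3,-1 \right)}\right)^{2} = \left(-4 + \left(5 - 6\right) \left(6 + 3\right)\right)^{2} = \left(-4 - 9\right)^{2} = \left(-13\right)^{2} = 169$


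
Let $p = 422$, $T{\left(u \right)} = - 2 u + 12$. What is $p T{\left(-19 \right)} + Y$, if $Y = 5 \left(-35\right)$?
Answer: $20925$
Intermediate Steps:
$T{\left(u \right)} = 12 - 2 u$
$Y = -175$
$p T{\left(-19 \right)} + Y = 422 \left(12 - -38\right) - 175 = 422 \left(12 + 38\right) - 175 = 422 \cdot 50 - 175 = 21100 - 175 = 20925$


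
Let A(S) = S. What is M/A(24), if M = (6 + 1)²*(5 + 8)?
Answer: 637/24 ≈ 26.542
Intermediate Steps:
M = 637 (M = 7²*13 = 49*13 = 637)
M/A(24) = 637/24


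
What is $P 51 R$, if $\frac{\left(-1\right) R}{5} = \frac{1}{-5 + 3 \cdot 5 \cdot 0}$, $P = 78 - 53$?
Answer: $1275$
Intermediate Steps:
$P = 25$
$R = 1$ ($R = - \frac{5}{-5 + 3 \cdot 5 \cdot 0} = - \frac{5}{-5 + 15 \cdot 0} = - \frac{5}{-5 + 0} = - \frac{5}{-5} = \left(-5\right) \left(- \frac{1}{5}\right) = 1$)
$P 51 R = 25 \cdot 51 \cdot 1 = 1275 \cdot 1 = 1275$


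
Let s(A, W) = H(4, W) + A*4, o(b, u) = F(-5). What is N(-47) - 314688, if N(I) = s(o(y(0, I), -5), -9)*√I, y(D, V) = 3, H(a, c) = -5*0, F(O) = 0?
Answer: -314688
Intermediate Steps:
H(a, c) = 0
o(b, u) = 0
s(A, W) = 4*A (s(A, W) = 0 + A*4 = 0 + 4*A = 4*A)
N(I) = 0 (N(I) = (4*0)*√I = 0*√I = 0)
N(-47) - 314688 = 0 - 314688 = -314688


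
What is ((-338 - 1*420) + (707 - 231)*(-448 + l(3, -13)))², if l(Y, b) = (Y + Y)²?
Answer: 38757796900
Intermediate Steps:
l(Y, b) = 4*Y² (l(Y, b) = (2*Y)² = 4*Y²)
((-338 - 1*420) + (707 - 231)*(-448 + l(3, -13)))² = ((-338 - 1*420) + (707 - 231)*(-448 + 4*3²))² = ((-338 - 420) + 476*(-448 + 4*9))² = (-758 + 476*(-448 + 36))² = (-758 + 476*(-412))² = (-758 - 196112)² = (-196870)² = 38757796900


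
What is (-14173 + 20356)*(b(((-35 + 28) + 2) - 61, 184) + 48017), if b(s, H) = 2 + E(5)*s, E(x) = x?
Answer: 294861087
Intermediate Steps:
b(s, H) = 2 + 5*s
(-14173 + 20356)*(b(((-35 + 28) + 2) - 61, 184) + 48017) = (-14173 + 20356)*((2 + 5*(((-35 + 28) + 2) - 61)) + 48017) = 6183*((2 + 5*((-7 + 2) - 61)) + 48017) = 6183*((2 + 5*(-5 - 61)) + 48017) = 6183*((2 + 5*(-66)) + 48017) = 6183*((2 - 330) + 48017) = 6183*(-328 + 48017) = 6183*47689 = 294861087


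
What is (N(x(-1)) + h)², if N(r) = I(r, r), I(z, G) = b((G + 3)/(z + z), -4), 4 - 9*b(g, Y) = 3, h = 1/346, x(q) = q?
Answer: 126025/9696996 ≈ 0.012996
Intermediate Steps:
h = 1/346 ≈ 0.0028902
b(g, Y) = ⅑ (b(g, Y) = 4/9 - ⅑*3 = 4/9 - ⅓ = ⅑)
I(z, G) = ⅑
N(r) = ⅑
(N(x(-1)) + h)² = (⅑ + 1/346)² = (355/3114)² = 126025/9696996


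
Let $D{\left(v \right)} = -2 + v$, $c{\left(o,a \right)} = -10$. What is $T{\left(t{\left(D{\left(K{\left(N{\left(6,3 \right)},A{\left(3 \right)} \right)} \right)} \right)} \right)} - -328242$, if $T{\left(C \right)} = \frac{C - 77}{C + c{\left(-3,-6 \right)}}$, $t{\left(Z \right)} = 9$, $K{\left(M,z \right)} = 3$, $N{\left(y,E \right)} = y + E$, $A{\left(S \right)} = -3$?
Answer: $328310$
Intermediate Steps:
$N{\left(y,E \right)} = E + y$
$T{\left(C \right)} = \frac{-77 + C}{-10 + C}$ ($T{\left(C \right)} = \frac{C - 77}{C - 10} = \frac{-77 + C}{-10 + C}$)
$T{\left(t{\left(D{\left(K{\left(N{\left(6,3 \right)},A{\left(3 \right)} \right)} \right)} \right)} \right)} - -328242 = \frac{-77 + 9}{-10 + 9} - -328242 = \frac{1}{-1} \left(-68\right) + 328242 = \left(-1\right) \left(-68\right) + 328242 = 68 + 328242 = 328310$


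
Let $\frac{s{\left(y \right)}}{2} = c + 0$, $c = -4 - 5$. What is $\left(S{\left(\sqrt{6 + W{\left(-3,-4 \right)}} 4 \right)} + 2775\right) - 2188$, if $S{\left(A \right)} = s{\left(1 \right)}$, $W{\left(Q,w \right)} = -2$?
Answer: $569$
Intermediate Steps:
$c = -9$ ($c = -4 - 5 = -9$)
$s{\left(y \right)} = -18$ ($s{\left(y \right)} = 2 \left(-9 + 0\right) = 2 \left(-9\right) = -18$)
$S{\left(A \right)} = -18$
$\left(S{\left(\sqrt{6 + W{\left(-3,-4 \right)}} 4 \right)} + 2775\right) - 2188 = \left(-18 + 2775\right) - 2188 = 2757 - 2188 = 569$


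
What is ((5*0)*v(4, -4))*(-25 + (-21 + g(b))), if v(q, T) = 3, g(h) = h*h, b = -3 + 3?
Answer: 0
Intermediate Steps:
b = 0
g(h) = h²
((5*0)*v(4, -4))*(-25 + (-21 + g(b))) = ((5*0)*3)*(-25 + (-21 + 0²)) = (0*3)*(-25 + (-21 + 0)) = 0*(-25 - 21) = 0*(-46) = 0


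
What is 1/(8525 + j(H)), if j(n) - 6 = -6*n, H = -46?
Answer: 1/8807 ≈ 0.00011355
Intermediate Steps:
j(n) = 6 - 6*n
1/(8525 + j(H)) = 1/(8525 + (6 - 6*(-46))) = 1/(8525 + (6 + 276)) = 1/(8525 + 282) = 1/8807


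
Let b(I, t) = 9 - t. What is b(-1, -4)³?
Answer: 2197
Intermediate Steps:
b(-1, -4)³ = (9 - 1*(-4))³ = (9 + 4)³ = 13³ = 2197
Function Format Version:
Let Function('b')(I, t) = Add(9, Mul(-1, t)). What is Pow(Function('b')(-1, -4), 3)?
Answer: 2197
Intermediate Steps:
Pow(Function('b')(-1, -4), 3) = Pow(Add(9, Mul(-1, -4)), 3) = Pow(Add(9, 4), 3) = Pow(13, 3) = 2197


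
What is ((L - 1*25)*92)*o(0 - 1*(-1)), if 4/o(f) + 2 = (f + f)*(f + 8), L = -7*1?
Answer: -736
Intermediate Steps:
L = -7
o(f) = 4/(-2 + 2*f*(8 + f)) (o(f) = 4/(-2 + (f + f)*(f + 8)) = 4/(-2 + (2*f)*(8 + f)) = 4/(-2 + 2*f*(8 + f)))
((L - 1*25)*92)*o(0 - 1*(-1)) = ((-7 - 1*25)*92)*(2/(-1 + (0 - 1*(-1))² + 8*(0 - 1*(-1)))) = ((-7 - 25)*92)*(2/(-1 + (0 + 1)² + 8*(0 + 1))) = (-32*92)*(2/(-1 + 1² + 8*1)) = -5888/(-1 + 1 + 8) = -5888/8 = -2944*¼ = -736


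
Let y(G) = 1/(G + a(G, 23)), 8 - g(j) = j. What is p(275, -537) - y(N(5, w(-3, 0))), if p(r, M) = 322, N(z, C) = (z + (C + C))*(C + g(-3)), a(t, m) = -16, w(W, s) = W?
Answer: 7729/24 ≈ 322.04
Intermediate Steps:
g(j) = 8 - j
N(z, C) = (11 + C)*(z + 2*C) (N(z, C) = (z + (C + C))*(C + (8 - 1*(-3))) = (z + 2*C)*(C + (8 + 3)) = (z + 2*C)*(C + 11) = (z + 2*C)*(11 + C) = (11 + C)*(z + 2*C))
y(G) = 1/(-16 + G) (y(G) = 1/(G - 16) = 1/(-16 + G))
p(275, -537) - y(N(5, w(-3, 0))) = 322 - 1/(-16 + (2*(-3)² + 11*5 + 22*(-3) - 3*5)) = 322 - 1/(-16 + (2*9 + 55 - 66 - 15)) = 322 - 1/(-16 + (18 + 55 - 66 - 15)) = 322 - 1/(-16 - 8) = 322 - 1/(-24) = 322 - 1*(-1/24) = 322 + 1/24 = 7729/24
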